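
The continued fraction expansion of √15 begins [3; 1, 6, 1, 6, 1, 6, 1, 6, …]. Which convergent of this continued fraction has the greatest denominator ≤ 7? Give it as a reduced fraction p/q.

a_0 = 3: 3/1  (≤ bound)
a_1 = 1: 4/1  (≤ bound)
a_2 = 6: 27/7  (≤ bound)
a_3 = 1: 31/8  (> 7, stop)

27/7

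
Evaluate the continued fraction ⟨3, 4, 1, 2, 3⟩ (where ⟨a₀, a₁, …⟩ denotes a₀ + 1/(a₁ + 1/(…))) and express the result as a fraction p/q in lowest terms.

a_0 = 3: 3/1
a_1 = 4: 13/4
a_2 = 1: 16/5
a_3 = 2: 45/14
a_4 = 3: 151/47

151/47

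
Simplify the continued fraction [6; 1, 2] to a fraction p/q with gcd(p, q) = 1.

Start with 2.
1 + 1/(2/1) = 1 + 1/2 = 3/2
6 + 1/(3/2) = 6 + 2/3 = 20/3

20/3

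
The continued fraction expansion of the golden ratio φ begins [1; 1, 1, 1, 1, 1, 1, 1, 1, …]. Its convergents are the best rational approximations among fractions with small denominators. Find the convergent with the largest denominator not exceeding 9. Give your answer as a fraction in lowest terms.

a_0 = 1: 1/1  (≤ bound)
a_1 = 1: 2/1  (≤ bound)
a_2 = 1: 3/2  (≤ bound)
a_3 = 1: 5/3  (≤ bound)
a_4 = 1: 8/5  (≤ bound)
a_5 = 1: 13/8  (≤ bound)
a_6 = 1: 21/13  (> 9, stop)

13/8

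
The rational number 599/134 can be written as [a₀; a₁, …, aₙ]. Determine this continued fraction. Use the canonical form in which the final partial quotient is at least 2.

599 = 4·134 + 63, so a_0 = 4
134 = 2·63 + 8, so a_1 = 2
63 = 7·8 + 7, so a_2 = 7
8 = 1·7 + 1, so a_3 = 1
7 = 7·1 + 0, so a_4 = 7

[4; 2, 7, 1, 7]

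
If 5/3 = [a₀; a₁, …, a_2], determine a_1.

1

⌊5/3⌋ = 1, remainder 2
⌊3/2⌋ = 1, remainder 1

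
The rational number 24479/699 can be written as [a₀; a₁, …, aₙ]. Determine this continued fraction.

[35; 49, 1, 13]

⌊24479/699⌋ = 35, remainder 14
⌊699/14⌋ = 49, remainder 13
⌊14/13⌋ = 1, remainder 1
⌊13/1⌋ = 13, remainder 0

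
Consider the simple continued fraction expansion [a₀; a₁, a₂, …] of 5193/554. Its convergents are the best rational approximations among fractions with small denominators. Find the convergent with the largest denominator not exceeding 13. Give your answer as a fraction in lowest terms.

75/8

a_0 = 9: 9/1  (≤ bound)
a_1 = 2: 19/2  (≤ bound)
a_2 = 1: 28/3  (≤ bound)
a_3 = 2: 75/8  (≤ bound)
a_4 = 11: 853/91  (> 13, stop)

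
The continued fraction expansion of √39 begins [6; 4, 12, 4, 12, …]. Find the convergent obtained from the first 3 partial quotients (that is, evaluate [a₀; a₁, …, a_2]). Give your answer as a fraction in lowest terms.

Start with 12.
4 + 1/(12/1) = 4 + 1/12 = 49/12
6 + 1/(49/12) = 6 + 12/49 = 306/49

306/49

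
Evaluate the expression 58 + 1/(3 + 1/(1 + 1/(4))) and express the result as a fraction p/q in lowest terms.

Start with 4.
1 + 1/(4/1) = 1 + 1/4 = 5/4
3 + 1/(5/4) = 3 + 4/5 = 19/5
58 + 1/(19/5) = 58 + 5/19 = 1107/19

1107/19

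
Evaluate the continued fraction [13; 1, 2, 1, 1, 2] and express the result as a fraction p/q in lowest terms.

Build up convergents one term at a time:
a_0 = 13: 13/1
a_1 = 1: 14/1
a_2 = 2: 41/3
a_3 = 1: 55/4
a_4 = 1: 96/7
a_5 = 2: 247/18

247/18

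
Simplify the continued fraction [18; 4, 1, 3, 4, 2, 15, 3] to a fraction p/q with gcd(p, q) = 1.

156041/8569

Starting at the tail and folding back:
Start with 3.
15 + 1/(3/1) = 15 + 1/3 = 46/3
2 + 1/(46/3) = 2 + 3/46 = 95/46
4 + 1/(95/46) = 4 + 46/95 = 426/95
3 + 1/(426/95) = 3 + 95/426 = 1373/426
1 + 1/(1373/426) = 1 + 426/1373 = 1799/1373
4 + 1/(1799/1373) = 4 + 1373/1799 = 8569/1799
18 + 1/(8569/1799) = 18 + 1799/8569 = 156041/8569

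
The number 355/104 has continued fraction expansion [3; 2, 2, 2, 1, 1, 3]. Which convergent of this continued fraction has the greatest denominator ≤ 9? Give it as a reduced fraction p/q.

17/5

a_0 = 3: 3/1  (≤ bound)
a_1 = 2: 7/2  (≤ bound)
a_2 = 2: 17/5  (≤ bound)
a_3 = 2: 41/12  (> 9, stop)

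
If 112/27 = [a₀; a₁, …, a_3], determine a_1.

112 = 4·27 + 4, so a_0 = 4
27 = 6·4 + 3, so a_1 = 6

6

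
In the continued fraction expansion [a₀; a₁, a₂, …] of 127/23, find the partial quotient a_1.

1

Apply division with remainder until the remainder is 0:
127 = 5·23 + 12, so a_0 = 5
23 = 1·12 + 11, so a_1 = 1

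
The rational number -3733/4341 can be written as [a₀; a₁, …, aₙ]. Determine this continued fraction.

[-1; 7, 7, 6, 1, 1, 6]

-3733 ÷ 4341 → quotient -1, remainder 608
4341 ÷ 608 → quotient 7, remainder 85
608 ÷ 85 → quotient 7, remainder 13
85 ÷ 13 → quotient 6, remainder 7
13 ÷ 7 → quotient 1, remainder 6
7 ÷ 6 → quotient 1, remainder 1
6 ÷ 1 → quotient 6, remainder 0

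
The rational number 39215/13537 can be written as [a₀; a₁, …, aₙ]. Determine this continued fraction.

[2; 1, 8, 1, 2, 3, 3, 42]

Apply division with remainder until the remainder is 0:
39215 = 2·13537 + 12141, so a_0 = 2
13537 = 1·12141 + 1396, so a_1 = 1
12141 = 8·1396 + 973, so a_2 = 8
1396 = 1·973 + 423, so a_3 = 1
973 = 2·423 + 127, so a_4 = 2
423 = 3·127 + 42, so a_5 = 3
127 = 3·42 + 1, so a_6 = 3
42 = 42·1 + 0, so a_7 = 42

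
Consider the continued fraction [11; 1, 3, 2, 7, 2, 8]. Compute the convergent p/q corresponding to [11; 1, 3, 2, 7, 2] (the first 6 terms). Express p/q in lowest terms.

1684/143

Start with 2.
7 + 1/(2/1) = 7 + 1/2 = 15/2
2 + 1/(15/2) = 2 + 2/15 = 32/15
3 + 1/(32/15) = 3 + 15/32 = 111/32
1 + 1/(111/32) = 1 + 32/111 = 143/111
11 + 1/(143/111) = 11 + 111/143 = 1684/143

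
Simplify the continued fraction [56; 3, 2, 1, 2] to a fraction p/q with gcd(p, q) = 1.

1520/27

a_0 = 56: 56/1
a_1 = 3: 169/3
a_2 = 2: 394/7
a_3 = 1: 563/10
a_4 = 2: 1520/27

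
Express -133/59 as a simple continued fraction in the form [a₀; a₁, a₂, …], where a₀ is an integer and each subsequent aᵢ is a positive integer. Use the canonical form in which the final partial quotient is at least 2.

[-3; 1, 2, 1, 14]

⌊-133/59⌋ = -3, remainder 44
⌊59/44⌋ = 1, remainder 15
⌊44/15⌋ = 2, remainder 14
⌊15/14⌋ = 1, remainder 1
⌊14/1⌋ = 14, remainder 0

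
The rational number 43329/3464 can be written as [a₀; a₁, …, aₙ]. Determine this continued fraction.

43329 ÷ 3464 → quotient 12, remainder 1761
3464 ÷ 1761 → quotient 1, remainder 1703
1761 ÷ 1703 → quotient 1, remainder 58
1703 ÷ 58 → quotient 29, remainder 21
58 ÷ 21 → quotient 2, remainder 16
21 ÷ 16 → quotient 1, remainder 5
16 ÷ 5 → quotient 3, remainder 1
5 ÷ 1 → quotient 5, remainder 0

[12; 1, 1, 29, 2, 1, 3, 5]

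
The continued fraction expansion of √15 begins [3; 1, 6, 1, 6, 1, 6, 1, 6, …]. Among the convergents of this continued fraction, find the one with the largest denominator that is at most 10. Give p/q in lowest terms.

31/8

a_0 = 3: 3/1  (≤ bound)
a_1 = 1: 4/1  (≤ bound)
a_2 = 6: 27/7  (≤ bound)
a_3 = 1: 31/8  (≤ bound)
a_4 = 6: 213/55  (> 10, stop)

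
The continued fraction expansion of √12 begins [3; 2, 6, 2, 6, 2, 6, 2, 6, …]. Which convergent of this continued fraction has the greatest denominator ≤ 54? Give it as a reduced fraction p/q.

97/28

a_0 = 3: 3/1  (≤ bound)
a_1 = 2: 7/2  (≤ bound)
a_2 = 6: 45/13  (≤ bound)
a_3 = 2: 97/28  (≤ bound)
a_4 = 6: 627/181  (> 54, stop)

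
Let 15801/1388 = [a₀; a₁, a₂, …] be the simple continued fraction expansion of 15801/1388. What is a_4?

1

Repeatedly divide and take the remainder:
15801 ÷ 1388 → quotient 11, remainder 533
1388 ÷ 533 → quotient 2, remainder 322
533 ÷ 322 → quotient 1, remainder 211
322 ÷ 211 → quotient 1, remainder 111
211 ÷ 111 → quotient 1, remainder 100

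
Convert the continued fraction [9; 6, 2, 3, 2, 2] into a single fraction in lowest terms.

Start with 2.
2 + 1/(2/1) = 2 + 1/2 = 5/2
3 + 1/(5/2) = 3 + 2/5 = 17/5
2 + 1/(17/5) = 2 + 5/17 = 39/17
6 + 1/(39/17) = 6 + 17/39 = 251/39
9 + 1/(251/39) = 9 + 39/251 = 2298/251

2298/251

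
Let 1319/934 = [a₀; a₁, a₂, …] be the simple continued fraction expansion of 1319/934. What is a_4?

1

Apply division with remainder until the remainder is 0:
1319 = 1·934 + 385, so a_0 = 1
934 = 2·385 + 164, so a_1 = 2
385 = 2·164 + 57, so a_2 = 2
164 = 2·57 + 50, so a_3 = 2
57 = 1·50 + 7, so a_4 = 1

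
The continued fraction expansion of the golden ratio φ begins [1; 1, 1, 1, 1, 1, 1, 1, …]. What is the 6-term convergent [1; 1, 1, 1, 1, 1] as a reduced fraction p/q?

13/8

Start with 1.
1 + 1/(1/1) = 1 + 1/1 = 2/1
1 + 1/(2/1) = 1 + 1/2 = 3/2
1 + 1/(3/2) = 1 + 2/3 = 5/3
1 + 1/(5/3) = 1 + 3/5 = 8/5
1 + 1/(8/5) = 1 + 5/8 = 13/8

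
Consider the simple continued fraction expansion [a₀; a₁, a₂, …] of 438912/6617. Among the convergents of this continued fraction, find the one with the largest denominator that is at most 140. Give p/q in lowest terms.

a_0 = 66: 66/1  (≤ bound)
a_1 = 3: 199/3  (≤ bound)
a_2 = 46: 9220/139  (≤ bound)
a_3 = 1: 9419/142  (> 140, stop)

9220/139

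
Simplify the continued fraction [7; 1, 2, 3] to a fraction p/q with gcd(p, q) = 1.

77/10

Start with 3.
2 + 1/(3/1) = 2 + 1/3 = 7/3
1 + 1/(7/3) = 1 + 3/7 = 10/7
7 + 1/(10/7) = 7 + 7/10 = 77/10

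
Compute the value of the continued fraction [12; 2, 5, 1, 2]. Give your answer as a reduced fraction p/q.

461/37

Start with 2.
1 + 1/(2/1) = 1 + 1/2 = 3/2
5 + 1/(3/2) = 5 + 2/3 = 17/3
2 + 1/(17/3) = 2 + 3/17 = 37/17
12 + 1/(37/17) = 12 + 17/37 = 461/37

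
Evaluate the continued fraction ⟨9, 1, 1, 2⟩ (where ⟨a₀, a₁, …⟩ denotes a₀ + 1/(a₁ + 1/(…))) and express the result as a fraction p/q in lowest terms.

48/5

Use the convergent recurrence hₖ = aₖ·hₖ₋₁ + hₖ₋₂ (and likewise for the denominators kₖ):
a_0 = 9: 9/1
a_1 = 1: 10/1
a_2 = 1: 19/2
a_3 = 2: 48/5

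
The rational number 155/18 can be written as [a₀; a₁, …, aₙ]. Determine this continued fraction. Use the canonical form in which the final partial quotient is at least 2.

[8; 1, 1, 1, 1, 3]

⌊155/18⌋ = 8, remainder 11
⌊18/11⌋ = 1, remainder 7
⌊11/7⌋ = 1, remainder 4
⌊7/4⌋ = 1, remainder 3
⌊4/3⌋ = 1, remainder 1
⌊3/1⌋ = 3, remainder 0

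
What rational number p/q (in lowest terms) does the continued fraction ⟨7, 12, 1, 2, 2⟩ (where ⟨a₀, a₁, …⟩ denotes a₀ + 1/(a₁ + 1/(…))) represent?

630/89

Collapse the nested fraction from the inside out:
Start with 2.
2 + 1/(2/1) = 2 + 1/2 = 5/2
1 + 1/(5/2) = 1 + 2/5 = 7/5
12 + 1/(7/5) = 12 + 5/7 = 89/7
7 + 1/(89/7) = 7 + 7/89 = 630/89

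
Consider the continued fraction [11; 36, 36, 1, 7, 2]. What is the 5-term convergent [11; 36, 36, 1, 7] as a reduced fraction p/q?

Start with 7.
1 + 1/(7/1) = 1 + 1/7 = 8/7
36 + 1/(8/7) = 36 + 7/8 = 295/8
36 + 1/(295/8) = 36 + 8/295 = 10628/295
11 + 1/(10628/295) = 11 + 295/10628 = 117203/10628

117203/10628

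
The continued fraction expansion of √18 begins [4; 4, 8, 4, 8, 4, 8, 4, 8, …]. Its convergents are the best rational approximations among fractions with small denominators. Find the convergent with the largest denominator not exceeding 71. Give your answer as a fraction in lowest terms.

a_0 = 4: 4/1  (≤ bound)
a_1 = 4: 17/4  (≤ bound)
a_2 = 8: 140/33  (≤ bound)
a_3 = 4: 577/136  (> 71, stop)

140/33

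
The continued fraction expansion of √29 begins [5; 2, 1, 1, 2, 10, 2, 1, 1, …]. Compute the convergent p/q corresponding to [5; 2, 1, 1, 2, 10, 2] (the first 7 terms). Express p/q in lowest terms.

Start with 2.
10 + 1/(2/1) = 10 + 1/2 = 21/2
2 + 1/(21/2) = 2 + 2/21 = 44/21
1 + 1/(44/21) = 1 + 21/44 = 65/44
1 + 1/(65/44) = 1 + 44/65 = 109/65
2 + 1/(109/65) = 2 + 65/109 = 283/109
5 + 1/(283/109) = 5 + 109/283 = 1524/283

1524/283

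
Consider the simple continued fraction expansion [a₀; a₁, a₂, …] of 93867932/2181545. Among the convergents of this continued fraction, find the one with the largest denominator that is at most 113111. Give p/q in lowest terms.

List convergents until the denominator exceeds the bound:
a_0 = 43: 43/1  (≤ bound)
a_1 = 35: 1506/35  (≤ bound)
a_2 = 2: 3055/71  (≤ bound)
a_3 = 9: 29001/674  (≤ bound)
a_4 = 8: 235063/5463  (≤ bound)
a_5 = 2: 499127/11600  (≤ bound)
a_6 = 12: 6224587/144663  (> 113111, stop)

499127/11600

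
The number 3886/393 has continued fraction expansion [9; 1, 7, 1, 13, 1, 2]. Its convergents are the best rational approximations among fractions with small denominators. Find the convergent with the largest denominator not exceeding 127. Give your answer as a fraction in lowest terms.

1236/125

a_0 = 9: 9/1  (≤ bound)
a_1 = 1: 10/1  (≤ bound)
a_2 = 7: 79/8  (≤ bound)
a_3 = 1: 89/9  (≤ bound)
a_4 = 13: 1236/125  (≤ bound)
a_5 = 1: 1325/134  (> 127, stop)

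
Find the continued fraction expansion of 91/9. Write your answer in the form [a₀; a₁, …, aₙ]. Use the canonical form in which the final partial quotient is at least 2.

91 = 10·9 + 1, so a_0 = 10
9 = 9·1 + 0, so a_1 = 9

[10; 9]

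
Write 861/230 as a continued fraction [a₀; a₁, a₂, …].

861 = 3·230 + 171, so a_0 = 3
230 = 1·171 + 59, so a_1 = 1
171 = 2·59 + 53, so a_2 = 2
59 = 1·53 + 6, so a_3 = 1
53 = 8·6 + 5, so a_4 = 8
6 = 1·5 + 1, so a_5 = 1
5 = 5·1 + 0, so a_6 = 5

[3; 1, 2, 1, 8, 1, 5]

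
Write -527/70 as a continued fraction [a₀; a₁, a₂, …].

[-8; 2, 8, 4]

Run the Euclidean algorithm, recording each quotient:
⌊-527/70⌋ = -8, remainder 33
⌊70/33⌋ = 2, remainder 4
⌊33/4⌋ = 8, remainder 1
⌊4/1⌋ = 4, remainder 0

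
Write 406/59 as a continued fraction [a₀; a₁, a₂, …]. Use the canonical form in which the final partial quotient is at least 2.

Repeatedly divide and take the remainder:
406 = 6·59 + 52, so a_0 = 6
59 = 1·52 + 7, so a_1 = 1
52 = 7·7 + 3, so a_2 = 7
7 = 2·3 + 1, so a_3 = 2
3 = 3·1 + 0, so a_4 = 3

[6; 1, 7, 2, 3]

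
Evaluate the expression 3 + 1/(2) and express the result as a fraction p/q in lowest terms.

Build up convergents one term at a time:
a_0 = 3: 3/1
a_1 = 2: 7/2

7/2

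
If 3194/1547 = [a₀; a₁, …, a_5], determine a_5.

5

3194 ÷ 1547 → quotient 2, remainder 100
1547 ÷ 100 → quotient 15, remainder 47
100 ÷ 47 → quotient 2, remainder 6
47 ÷ 6 → quotient 7, remainder 5
6 ÷ 5 → quotient 1, remainder 1
5 ÷ 1 → quotient 5, remainder 0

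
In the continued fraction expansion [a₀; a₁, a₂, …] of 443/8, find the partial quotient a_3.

443 ÷ 8 → quotient 55, remainder 3
8 ÷ 3 → quotient 2, remainder 2
3 ÷ 2 → quotient 1, remainder 1
2 ÷ 1 → quotient 2, remainder 0

2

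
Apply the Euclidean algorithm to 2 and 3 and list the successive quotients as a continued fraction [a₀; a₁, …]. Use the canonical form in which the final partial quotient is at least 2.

Apply division with remainder until the remainder is 0:
⌊2/3⌋ = 0, remainder 2
⌊3/2⌋ = 1, remainder 1
⌊2/1⌋ = 2, remainder 0

[0; 1, 2]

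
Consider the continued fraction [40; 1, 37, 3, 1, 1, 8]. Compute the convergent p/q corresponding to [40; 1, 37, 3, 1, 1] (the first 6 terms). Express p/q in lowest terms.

Compute successive convergents:
a_0 = 40: 40/1
a_1 = 1: 41/1
a_2 = 37: 1557/38
a_3 = 3: 4712/115
a_4 = 1: 6269/153
a_5 = 1: 10981/268

10981/268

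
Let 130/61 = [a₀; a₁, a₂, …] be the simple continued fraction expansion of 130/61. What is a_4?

1

130 ÷ 61 → quotient 2, remainder 8
61 ÷ 8 → quotient 7, remainder 5
8 ÷ 5 → quotient 1, remainder 3
5 ÷ 3 → quotient 1, remainder 2
3 ÷ 2 → quotient 1, remainder 1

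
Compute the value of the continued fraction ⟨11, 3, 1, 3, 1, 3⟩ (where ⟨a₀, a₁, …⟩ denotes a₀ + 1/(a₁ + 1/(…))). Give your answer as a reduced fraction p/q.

Use the convergent recurrence hₖ = aₖ·hₖ₋₁ + hₖ₋₂ (and likewise for the denominators kₖ):
a_0 = 11: 11/1
a_1 = 3: 34/3
a_2 = 1: 45/4
a_3 = 3: 169/15
a_4 = 1: 214/19
a_5 = 3: 811/72

811/72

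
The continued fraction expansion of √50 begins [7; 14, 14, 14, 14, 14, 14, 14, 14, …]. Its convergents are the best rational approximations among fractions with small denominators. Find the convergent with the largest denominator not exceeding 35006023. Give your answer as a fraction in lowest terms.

54608393/7722793

List convergents until the denominator exceeds the bound:
a_0 = 7: 7/1  (≤ bound)
a_1 = 14: 99/14  (≤ bound)
a_2 = 14: 1393/197  (≤ bound)
a_3 = 14: 19601/2772  (≤ bound)
a_4 = 14: 275807/39005  (≤ bound)
a_5 = 14: 3880899/548842  (≤ bound)
a_6 = 14: 54608393/7722793  (≤ bound)
a_7 = 14: 768398401/108667944  (> 35006023, stop)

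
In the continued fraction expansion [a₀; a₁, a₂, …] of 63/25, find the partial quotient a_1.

⌊63/25⌋ = 2, remainder 13
⌊25/13⌋ = 1, remainder 12

1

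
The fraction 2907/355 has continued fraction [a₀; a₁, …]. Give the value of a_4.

1

2907 ÷ 355 → quotient 8, remainder 67
355 ÷ 67 → quotient 5, remainder 20
67 ÷ 20 → quotient 3, remainder 7
20 ÷ 7 → quotient 2, remainder 6
7 ÷ 6 → quotient 1, remainder 1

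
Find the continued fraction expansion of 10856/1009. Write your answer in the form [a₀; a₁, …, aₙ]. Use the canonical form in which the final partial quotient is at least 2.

[10; 1, 3, 6, 1, 1, 3, 5]

⌊10856/1009⌋ = 10, remainder 766
⌊1009/766⌋ = 1, remainder 243
⌊766/243⌋ = 3, remainder 37
⌊243/37⌋ = 6, remainder 21
⌊37/21⌋ = 1, remainder 16
⌊21/16⌋ = 1, remainder 5
⌊16/5⌋ = 3, remainder 1
⌊5/1⌋ = 5, remainder 0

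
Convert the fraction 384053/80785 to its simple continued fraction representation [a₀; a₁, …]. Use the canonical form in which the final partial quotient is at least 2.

384053 ÷ 80785 → quotient 4, remainder 60913
80785 ÷ 60913 → quotient 1, remainder 19872
60913 ÷ 19872 → quotient 3, remainder 1297
19872 ÷ 1297 → quotient 15, remainder 417
1297 ÷ 417 → quotient 3, remainder 46
417 ÷ 46 → quotient 9, remainder 3
46 ÷ 3 → quotient 15, remainder 1
3 ÷ 1 → quotient 3, remainder 0

[4; 1, 3, 15, 3, 9, 15, 3]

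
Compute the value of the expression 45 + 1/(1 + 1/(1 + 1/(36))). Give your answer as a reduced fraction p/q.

Use the convergent recurrence hₖ = aₖ·hₖ₋₁ + hₖ₋₂ (and likewise for the denominators kₖ):
a_0 = 45: 45/1
a_1 = 1: 46/1
a_2 = 1: 91/2
a_3 = 36: 3322/73

3322/73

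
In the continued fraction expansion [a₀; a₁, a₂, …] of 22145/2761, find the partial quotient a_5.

Run the Euclidean algorithm, recording each quotient:
22145 = 8·2761 + 57, so a_0 = 8
2761 = 48·57 + 25, so a_1 = 48
57 = 2·25 + 7, so a_2 = 2
25 = 3·7 + 4, so a_3 = 3
7 = 1·4 + 3, so a_4 = 1
4 = 1·3 + 1, so a_5 = 1

1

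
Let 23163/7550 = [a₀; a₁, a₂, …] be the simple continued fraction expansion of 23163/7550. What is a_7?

23163 = 3·7550 + 513, so a_0 = 3
7550 = 14·513 + 368, so a_1 = 14
513 = 1·368 + 145, so a_2 = 1
368 = 2·145 + 78, so a_3 = 2
145 = 1·78 + 67, so a_4 = 1
78 = 1·67 + 11, so a_5 = 1
67 = 6·11 + 1, so a_6 = 6
11 = 11·1 + 0, so a_7 = 11

11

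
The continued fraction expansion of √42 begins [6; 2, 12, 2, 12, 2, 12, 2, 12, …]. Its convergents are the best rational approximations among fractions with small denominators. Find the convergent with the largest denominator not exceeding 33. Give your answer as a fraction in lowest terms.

162/25

List convergents until the denominator exceeds the bound:
a_0 = 6: 6/1  (≤ bound)
a_1 = 2: 13/2  (≤ bound)
a_2 = 12: 162/25  (≤ bound)
a_3 = 2: 337/52  (> 33, stop)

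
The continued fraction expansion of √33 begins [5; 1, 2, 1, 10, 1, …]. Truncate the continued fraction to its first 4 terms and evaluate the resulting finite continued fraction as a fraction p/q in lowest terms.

23/4

a_0 = 5: 5/1
a_1 = 1: 6/1
a_2 = 2: 17/3
a_3 = 1: 23/4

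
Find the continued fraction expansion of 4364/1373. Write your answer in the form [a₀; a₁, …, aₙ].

Apply division with remainder until the remainder is 0:
4364 = 3·1373 + 245, so a_0 = 3
1373 = 5·245 + 148, so a_1 = 5
245 = 1·148 + 97, so a_2 = 1
148 = 1·97 + 51, so a_3 = 1
97 = 1·51 + 46, so a_4 = 1
51 = 1·46 + 5, so a_5 = 1
46 = 9·5 + 1, so a_6 = 9
5 = 5·1 + 0, so a_7 = 5

[3; 5, 1, 1, 1, 1, 9, 5]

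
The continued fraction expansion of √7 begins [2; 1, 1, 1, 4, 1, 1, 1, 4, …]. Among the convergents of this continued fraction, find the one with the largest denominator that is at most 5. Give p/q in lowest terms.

a_0 = 2: 2/1  (≤ bound)
a_1 = 1: 3/1  (≤ bound)
a_2 = 1: 5/2  (≤ bound)
a_3 = 1: 8/3  (≤ bound)
a_4 = 4: 37/14  (> 5, stop)

8/3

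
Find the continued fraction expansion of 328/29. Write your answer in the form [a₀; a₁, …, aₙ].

328 ÷ 29 → quotient 11, remainder 9
29 ÷ 9 → quotient 3, remainder 2
9 ÷ 2 → quotient 4, remainder 1
2 ÷ 1 → quotient 2, remainder 0

[11; 3, 4, 2]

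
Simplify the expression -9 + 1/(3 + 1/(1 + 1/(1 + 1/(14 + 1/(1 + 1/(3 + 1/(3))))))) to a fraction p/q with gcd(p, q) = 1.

Use the convergent recurrence hₖ = aₖ·hₖ₋₁ + hₖ₋₂ (and likewise for the denominators kₖ):
a_0 = -9: -9/1
a_1 = 3: -26/3
a_2 = 1: -35/4
a_3 = 1: -61/7
a_4 = 14: -889/102
a_5 = 1: -950/109
a_6 = 3: -3739/429
a_7 = 3: -12167/1396

-12167/1396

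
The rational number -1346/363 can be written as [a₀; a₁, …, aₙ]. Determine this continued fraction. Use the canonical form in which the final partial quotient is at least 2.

Run the Euclidean algorithm, recording each quotient:
-1346 = -4·363 + 106, so a_0 = -4
363 = 3·106 + 45, so a_1 = 3
106 = 2·45 + 16, so a_2 = 2
45 = 2·16 + 13, so a_3 = 2
16 = 1·13 + 3, so a_4 = 1
13 = 4·3 + 1, so a_5 = 4
3 = 3·1 + 0, so a_6 = 3

[-4; 3, 2, 2, 1, 4, 3]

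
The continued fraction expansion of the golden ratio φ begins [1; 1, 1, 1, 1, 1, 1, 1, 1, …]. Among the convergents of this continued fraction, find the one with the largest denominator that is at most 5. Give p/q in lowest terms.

a_0 = 1: 1/1  (≤ bound)
a_1 = 1: 2/1  (≤ bound)
a_2 = 1: 3/2  (≤ bound)
a_3 = 1: 5/3  (≤ bound)
a_4 = 1: 8/5  (≤ bound)
a_5 = 1: 13/8  (> 5, stop)

8/5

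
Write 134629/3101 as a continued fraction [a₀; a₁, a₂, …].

134629 ÷ 3101 → quotient 43, remainder 1286
3101 ÷ 1286 → quotient 2, remainder 529
1286 ÷ 529 → quotient 2, remainder 228
529 ÷ 228 → quotient 2, remainder 73
228 ÷ 73 → quotient 3, remainder 9
73 ÷ 9 → quotient 8, remainder 1
9 ÷ 1 → quotient 9, remainder 0

[43; 2, 2, 2, 3, 8, 9]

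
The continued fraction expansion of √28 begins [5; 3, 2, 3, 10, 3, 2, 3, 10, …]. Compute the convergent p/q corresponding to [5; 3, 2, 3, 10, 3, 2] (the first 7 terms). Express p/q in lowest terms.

Start with 2.
3 + 1/(2/1) = 3 + 1/2 = 7/2
10 + 1/(7/2) = 10 + 2/7 = 72/7
3 + 1/(72/7) = 3 + 7/72 = 223/72
2 + 1/(223/72) = 2 + 72/223 = 518/223
3 + 1/(518/223) = 3 + 223/518 = 1777/518
5 + 1/(1777/518) = 5 + 518/1777 = 9403/1777

9403/1777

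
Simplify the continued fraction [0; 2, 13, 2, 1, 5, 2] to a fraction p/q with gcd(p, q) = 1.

494/1025

a_0 = 0: 0/1
a_1 = 2: 1/2
a_2 = 13: 13/27
a_3 = 2: 27/56
a_4 = 1: 40/83
a_5 = 5: 227/471
a_6 = 2: 494/1025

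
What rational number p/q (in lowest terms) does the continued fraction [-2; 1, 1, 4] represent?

-13/9

Use the convergent recurrence hₖ = aₖ·hₖ₋₁ + hₖ₋₂ (and likewise for the denominators kₖ):
a_0 = -2: -2/1
a_1 = 1: -1/1
a_2 = 1: -3/2
a_3 = 4: -13/9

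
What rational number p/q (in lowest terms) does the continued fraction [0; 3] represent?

1/3

a_0 = 0: 0/1
a_1 = 3: 1/3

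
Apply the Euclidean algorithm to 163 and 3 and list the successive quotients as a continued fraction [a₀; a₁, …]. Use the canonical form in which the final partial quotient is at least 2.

⌊163/3⌋ = 54, remainder 1
⌊3/1⌋ = 3, remainder 0

[54; 3]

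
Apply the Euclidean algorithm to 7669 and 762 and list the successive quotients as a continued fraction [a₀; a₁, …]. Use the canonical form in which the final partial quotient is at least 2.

Apply division with remainder until the remainder is 0:
7669 ÷ 762 → quotient 10, remainder 49
762 ÷ 49 → quotient 15, remainder 27
49 ÷ 27 → quotient 1, remainder 22
27 ÷ 22 → quotient 1, remainder 5
22 ÷ 5 → quotient 4, remainder 2
5 ÷ 2 → quotient 2, remainder 1
2 ÷ 1 → quotient 2, remainder 0

[10; 15, 1, 1, 4, 2, 2]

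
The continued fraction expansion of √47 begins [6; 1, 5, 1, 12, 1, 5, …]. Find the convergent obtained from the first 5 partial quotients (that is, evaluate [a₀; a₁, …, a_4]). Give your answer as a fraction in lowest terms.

Work from the innermost term outward:
Start with 12.
1 + 1/(12/1) = 1 + 1/12 = 13/12
5 + 1/(13/12) = 5 + 12/13 = 77/13
1 + 1/(77/13) = 1 + 13/77 = 90/77
6 + 1/(90/77) = 6 + 77/90 = 617/90

617/90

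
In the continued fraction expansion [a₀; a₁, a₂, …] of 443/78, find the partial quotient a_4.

3

⌊443/78⌋ = 5, remainder 53
⌊78/53⌋ = 1, remainder 25
⌊53/25⌋ = 2, remainder 3
⌊25/3⌋ = 8, remainder 1
⌊3/1⌋ = 3, remainder 0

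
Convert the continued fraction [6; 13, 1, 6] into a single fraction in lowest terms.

589/97

a_0 = 6: 6/1
a_1 = 13: 79/13
a_2 = 1: 85/14
a_3 = 6: 589/97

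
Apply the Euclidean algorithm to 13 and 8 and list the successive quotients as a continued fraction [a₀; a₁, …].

Run the Euclidean algorithm, recording each quotient:
⌊13/8⌋ = 1, remainder 5
⌊8/5⌋ = 1, remainder 3
⌊5/3⌋ = 1, remainder 2
⌊3/2⌋ = 1, remainder 1
⌊2/1⌋ = 2, remainder 0

[1; 1, 1, 1, 2]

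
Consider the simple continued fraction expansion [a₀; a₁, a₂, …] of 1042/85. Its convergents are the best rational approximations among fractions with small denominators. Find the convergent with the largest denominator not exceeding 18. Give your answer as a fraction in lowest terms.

a_0 = 12: 12/1  (≤ bound)
a_1 = 3: 37/3  (≤ bound)
a_2 = 1: 49/4  (≤ bound)
a_3 = 6: 331/27  (> 18, stop)

49/4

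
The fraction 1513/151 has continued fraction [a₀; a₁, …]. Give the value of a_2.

3

1513 = 10·151 + 3, so a_0 = 10
151 = 50·3 + 1, so a_1 = 50
3 = 3·1 + 0, so a_2 = 3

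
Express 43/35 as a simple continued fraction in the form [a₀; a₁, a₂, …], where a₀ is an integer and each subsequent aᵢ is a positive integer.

[1; 4, 2, 1, 2]

43 ÷ 35 → quotient 1, remainder 8
35 ÷ 8 → quotient 4, remainder 3
8 ÷ 3 → quotient 2, remainder 2
3 ÷ 2 → quotient 1, remainder 1
2 ÷ 1 → quotient 2, remainder 0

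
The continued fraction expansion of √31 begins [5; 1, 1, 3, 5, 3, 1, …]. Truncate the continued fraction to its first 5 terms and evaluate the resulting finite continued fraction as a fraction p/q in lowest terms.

Start with 5.
3 + 1/(5/1) = 3 + 1/5 = 16/5
1 + 1/(16/5) = 1 + 5/16 = 21/16
1 + 1/(21/16) = 1 + 16/21 = 37/21
5 + 1/(37/21) = 5 + 21/37 = 206/37

206/37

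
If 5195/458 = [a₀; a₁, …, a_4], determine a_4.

13

5195 ÷ 458 → quotient 11, remainder 157
458 ÷ 157 → quotient 2, remainder 144
157 ÷ 144 → quotient 1, remainder 13
144 ÷ 13 → quotient 11, remainder 1
13 ÷ 1 → quotient 13, remainder 0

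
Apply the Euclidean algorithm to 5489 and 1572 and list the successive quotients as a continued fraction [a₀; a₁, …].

[3; 2, 29, 1, 2, 1, 2, 2]

5489 = 3·1572 + 773, so a_0 = 3
1572 = 2·773 + 26, so a_1 = 2
773 = 29·26 + 19, so a_2 = 29
26 = 1·19 + 7, so a_3 = 1
19 = 2·7 + 5, so a_4 = 2
7 = 1·5 + 2, so a_5 = 1
5 = 2·2 + 1, so a_6 = 2
2 = 2·1 + 0, so a_7 = 2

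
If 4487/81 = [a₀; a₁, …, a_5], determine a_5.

4487 ÷ 81 → quotient 55, remainder 32
81 ÷ 32 → quotient 2, remainder 17
32 ÷ 17 → quotient 1, remainder 15
17 ÷ 15 → quotient 1, remainder 2
15 ÷ 2 → quotient 7, remainder 1
2 ÷ 1 → quotient 2, remainder 0

2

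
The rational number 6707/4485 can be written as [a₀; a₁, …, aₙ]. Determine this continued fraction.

Apply division with remainder until the remainder is 0:
6707 = 1·4485 + 2222, so a_0 = 1
4485 = 2·2222 + 41, so a_1 = 2
2222 = 54·41 + 8, so a_2 = 54
41 = 5·8 + 1, so a_3 = 5
8 = 8·1 + 0, so a_4 = 8

[1; 2, 54, 5, 8]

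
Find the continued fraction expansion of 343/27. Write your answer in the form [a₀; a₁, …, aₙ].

343 = 12·27 + 19, so a_0 = 12
27 = 1·19 + 8, so a_1 = 1
19 = 2·8 + 3, so a_2 = 2
8 = 2·3 + 2, so a_3 = 2
3 = 1·2 + 1, so a_4 = 1
2 = 2·1 + 0, so a_5 = 2

[12; 1, 2, 2, 1, 2]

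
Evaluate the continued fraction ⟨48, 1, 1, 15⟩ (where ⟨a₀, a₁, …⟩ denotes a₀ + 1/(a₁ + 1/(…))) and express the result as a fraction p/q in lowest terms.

Use the convergent recurrence hₖ = aₖ·hₖ₋₁ + hₖ₋₂ (and likewise for the denominators kₖ):
a_0 = 48: 48/1
a_1 = 1: 49/1
a_2 = 1: 97/2
a_3 = 15: 1504/31

1504/31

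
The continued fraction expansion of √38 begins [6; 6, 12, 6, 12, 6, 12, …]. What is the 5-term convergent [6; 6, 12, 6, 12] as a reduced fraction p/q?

33294/5401

Start with 12.
6 + 1/(12/1) = 6 + 1/12 = 73/12
12 + 1/(73/12) = 12 + 12/73 = 888/73
6 + 1/(888/73) = 6 + 73/888 = 5401/888
6 + 1/(5401/888) = 6 + 888/5401 = 33294/5401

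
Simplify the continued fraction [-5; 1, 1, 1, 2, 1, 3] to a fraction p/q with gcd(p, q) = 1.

Start with 3.
1 + 1/(3/1) = 1 + 1/3 = 4/3
2 + 1/(4/3) = 2 + 3/4 = 11/4
1 + 1/(11/4) = 1 + 4/11 = 15/11
1 + 1/(15/11) = 1 + 11/15 = 26/15
1 + 1/(26/15) = 1 + 15/26 = 41/26
-5 + 1/(41/26) = -5 + 26/41 = -179/41

-179/41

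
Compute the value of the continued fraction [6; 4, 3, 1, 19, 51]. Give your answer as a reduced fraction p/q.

a_0 = 6: 6/1
a_1 = 4: 25/4
a_2 = 3: 81/13
a_3 = 1: 106/17
a_4 = 19: 2095/336
a_5 = 51: 106951/17153

106951/17153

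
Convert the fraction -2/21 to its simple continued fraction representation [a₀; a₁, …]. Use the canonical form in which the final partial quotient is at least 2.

Run the Euclidean algorithm, recording each quotient:
⌊-2/21⌋ = -1, remainder 19
⌊21/19⌋ = 1, remainder 2
⌊19/2⌋ = 9, remainder 1
⌊2/1⌋ = 2, remainder 0

[-1; 1, 9, 2]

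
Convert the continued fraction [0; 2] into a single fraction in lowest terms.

1/2

Starting at the tail and folding back:
Start with 2.
0 + 1/(2/1) = 0 + 1/2 = 1/2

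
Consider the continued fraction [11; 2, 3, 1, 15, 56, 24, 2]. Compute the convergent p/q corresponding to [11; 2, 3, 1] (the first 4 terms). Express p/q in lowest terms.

Build up convergents one term at a time:
a_0 = 11: 11/1
a_1 = 2: 23/2
a_2 = 3: 80/7
a_3 = 1: 103/9

103/9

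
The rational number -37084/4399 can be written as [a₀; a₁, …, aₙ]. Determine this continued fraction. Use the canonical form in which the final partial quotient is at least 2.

[-9; 1, 1, 3, 13, 11, 1, 3]

-37084 ÷ 4399 → quotient -9, remainder 2507
4399 ÷ 2507 → quotient 1, remainder 1892
2507 ÷ 1892 → quotient 1, remainder 615
1892 ÷ 615 → quotient 3, remainder 47
615 ÷ 47 → quotient 13, remainder 4
47 ÷ 4 → quotient 11, remainder 3
4 ÷ 3 → quotient 1, remainder 1
3 ÷ 1 → quotient 3, remainder 0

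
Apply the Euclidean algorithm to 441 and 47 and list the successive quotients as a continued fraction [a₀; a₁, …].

[9; 2, 1, 1, 1, 1, 3]

441 ÷ 47 → quotient 9, remainder 18
47 ÷ 18 → quotient 2, remainder 11
18 ÷ 11 → quotient 1, remainder 7
11 ÷ 7 → quotient 1, remainder 4
7 ÷ 4 → quotient 1, remainder 3
4 ÷ 3 → quotient 1, remainder 1
3 ÷ 1 → quotient 3, remainder 0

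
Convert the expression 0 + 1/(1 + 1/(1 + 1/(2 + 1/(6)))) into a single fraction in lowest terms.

19/32

a_0 = 0: 0/1
a_1 = 1: 1/1
a_2 = 1: 1/2
a_3 = 2: 3/5
a_4 = 6: 19/32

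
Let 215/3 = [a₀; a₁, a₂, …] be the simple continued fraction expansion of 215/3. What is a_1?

1

215 ÷ 3 → quotient 71, remainder 2
3 ÷ 2 → quotient 1, remainder 1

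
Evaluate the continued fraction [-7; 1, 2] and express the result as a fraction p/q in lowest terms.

Starting at the tail and folding back:
Start with 2.
1 + 1/(2/1) = 1 + 1/2 = 3/2
-7 + 1/(3/2) = -7 + 2/3 = -19/3

-19/3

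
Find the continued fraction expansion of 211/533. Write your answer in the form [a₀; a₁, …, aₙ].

[0; 2, 1, 1, 9, 11]

211 ÷ 533 → quotient 0, remainder 211
533 ÷ 211 → quotient 2, remainder 111
211 ÷ 111 → quotient 1, remainder 100
111 ÷ 100 → quotient 1, remainder 11
100 ÷ 11 → quotient 9, remainder 1
11 ÷ 1 → quotient 11, remainder 0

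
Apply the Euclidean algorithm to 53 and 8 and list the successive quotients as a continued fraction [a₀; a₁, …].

[6; 1, 1, 1, 2]

⌊53/8⌋ = 6, remainder 5
⌊8/5⌋ = 1, remainder 3
⌊5/3⌋ = 1, remainder 2
⌊3/2⌋ = 1, remainder 1
⌊2/1⌋ = 2, remainder 0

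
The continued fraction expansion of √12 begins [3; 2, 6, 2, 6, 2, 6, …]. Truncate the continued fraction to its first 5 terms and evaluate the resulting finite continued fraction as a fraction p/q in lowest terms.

627/181

Start with 6.
2 + 1/(6/1) = 2 + 1/6 = 13/6
6 + 1/(13/6) = 6 + 6/13 = 84/13
2 + 1/(84/13) = 2 + 13/84 = 181/84
3 + 1/(181/84) = 3 + 84/181 = 627/181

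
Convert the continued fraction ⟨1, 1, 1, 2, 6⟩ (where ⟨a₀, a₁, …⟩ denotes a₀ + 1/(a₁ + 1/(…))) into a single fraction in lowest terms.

Start with 6.
2 + 1/(6/1) = 2 + 1/6 = 13/6
1 + 1/(13/6) = 1 + 6/13 = 19/13
1 + 1/(19/13) = 1 + 13/19 = 32/19
1 + 1/(32/19) = 1 + 19/32 = 51/32

51/32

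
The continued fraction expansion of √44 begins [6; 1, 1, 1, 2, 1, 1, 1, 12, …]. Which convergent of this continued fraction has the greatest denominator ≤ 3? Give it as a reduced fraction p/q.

List convergents until the denominator exceeds the bound:
a_0 = 6: 6/1  (≤ bound)
a_1 = 1: 7/1  (≤ bound)
a_2 = 1: 13/2  (≤ bound)
a_3 = 1: 20/3  (≤ bound)
a_4 = 2: 53/8  (> 3, stop)

20/3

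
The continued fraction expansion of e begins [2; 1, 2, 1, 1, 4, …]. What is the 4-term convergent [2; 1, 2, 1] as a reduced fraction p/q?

11/4

Start with 1.
2 + 1/(1/1) = 2 + 1/1 = 3/1
1 + 1/(3/1) = 1 + 1/3 = 4/3
2 + 1/(4/3) = 2 + 3/4 = 11/4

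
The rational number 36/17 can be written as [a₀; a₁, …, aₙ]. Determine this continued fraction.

[2; 8, 2]

⌊36/17⌋ = 2, remainder 2
⌊17/2⌋ = 8, remainder 1
⌊2/1⌋ = 2, remainder 0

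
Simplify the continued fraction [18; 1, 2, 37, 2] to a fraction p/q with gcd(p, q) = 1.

4238/227

a_0 = 18: 18/1
a_1 = 1: 19/1
a_2 = 2: 56/3
a_3 = 37: 2091/112
a_4 = 2: 4238/227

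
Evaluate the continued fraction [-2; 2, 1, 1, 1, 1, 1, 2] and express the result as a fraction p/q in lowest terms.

Build up convergents one term at a time:
a_0 = -2: -2/1
a_1 = 2: -3/2
a_2 = 1: -5/3
a_3 = 1: -8/5
a_4 = 1: -13/8
a_5 = 1: -21/13
a_6 = 1: -34/21
a_7 = 2: -89/55

-89/55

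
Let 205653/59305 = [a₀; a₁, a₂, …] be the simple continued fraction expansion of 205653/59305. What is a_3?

205653 = 3·59305 + 27738, so a_0 = 3
59305 = 2·27738 + 3829, so a_1 = 2
27738 = 7·3829 + 935, so a_2 = 7
3829 = 4·935 + 89, so a_3 = 4

4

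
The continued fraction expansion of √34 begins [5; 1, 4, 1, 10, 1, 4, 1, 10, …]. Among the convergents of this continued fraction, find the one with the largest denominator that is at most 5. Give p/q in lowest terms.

a_0 = 5: 5/1  (≤ bound)
a_1 = 1: 6/1  (≤ bound)
a_2 = 4: 29/5  (≤ bound)
a_3 = 1: 35/6  (> 5, stop)

29/5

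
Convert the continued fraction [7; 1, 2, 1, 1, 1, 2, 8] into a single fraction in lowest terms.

Start with 8.
2 + 1/(8/1) = 2 + 1/8 = 17/8
1 + 1/(17/8) = 1 + 8/17 = 25/17
1 + 1/(25/17) = 1 + 17/25 = 42/25
1 + 1/(42/25) = 1 + 25/42 = 67/42
2 + 1/(67/42) = 2 + 42/67 = 176/67
1 + 1/(176/67) = 1 + 67/176 = 243/176
7 + 1/(243/176) = 7 + 176/243 = 1877/243

1877/243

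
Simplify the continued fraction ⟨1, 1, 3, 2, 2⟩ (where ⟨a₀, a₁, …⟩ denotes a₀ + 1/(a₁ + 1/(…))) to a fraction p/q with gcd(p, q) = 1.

39/22

Collapse the nested fraction from the inside out:
Start with 2.
2 + 1/(2/1) = 2 + 1/2 = 5/2
3 + 1/(5/2) = 3 + 2/5 = 17/5
1 + 1/(17/5) = 1 + 5/17 = 22/17
1 + 1/(22/17) = 1 + 17/22 = 39/22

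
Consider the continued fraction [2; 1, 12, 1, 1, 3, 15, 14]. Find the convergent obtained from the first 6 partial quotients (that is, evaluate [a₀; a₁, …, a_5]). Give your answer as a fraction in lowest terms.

Start with 3.
1 + 1/(3/1) = 1 + 1/3 = 4/3
1 + 1/(4/3) = 1 + 3/4 = 7/4
12 + 1/(7/4) = 12 + 4/7 = 88/7
1 + 1/(88/7) = 1 + 7/88 = 95/88
2 + 1/(95/88) = 2 + 88/95 = 278/95

278/95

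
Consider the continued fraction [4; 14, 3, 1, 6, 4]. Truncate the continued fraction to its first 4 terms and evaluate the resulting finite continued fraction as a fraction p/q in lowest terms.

232/57

Start with 1.
3 + 1/(1/1) = 3 + 1/1 = 4/1
14 + 1/(4/1) = 14 + 1/4 = 57/4
4 + 1/(57/4) = 4 + 4/57 = 232/57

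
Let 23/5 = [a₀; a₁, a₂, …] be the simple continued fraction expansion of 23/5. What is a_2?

1

23 = 4·5 + 3, so a_0 = 4
5 = 1·3 + 2, so a_1 = 1
3 = 1·2 + 1, so a_2 = 1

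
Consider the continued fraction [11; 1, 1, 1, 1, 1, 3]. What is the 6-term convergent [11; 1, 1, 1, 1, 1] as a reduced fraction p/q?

Start with 1.
1 + 1/(1/1) = 1 + 1/1 = 2/1
1 + 1/(2/1) = 1 + 1/2 = 3/2
1 + 1/(3/2) = 1 + 2/3 = 5/3
1 + 1/(5/3) = 1 + 3/5 = 8/5
11 + 1/(8/5) = 11 + 5/8 = 93/8

93/8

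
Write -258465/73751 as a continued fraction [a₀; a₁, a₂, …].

[-4; 2, 54, 3, 2, 2, 2, 16]

-258465 = -4·73751 + 36539, so a_0 = -4
73751 = 2·36539 + 673, so a_1 = 2
36539 = 54·673 + 197, so a_2 = 54
673 = 3·197 + 82, so a_3 = 3
197 = 2·82 + 33, so a_4 = 2
82 = 2·33 + 16, so a_5 = 2
33 = 2·16 + 1, so a_6 = 2
16 = 16·1 + 0, so a_7 = 16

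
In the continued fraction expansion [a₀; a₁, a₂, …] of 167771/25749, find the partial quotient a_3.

167771 ÷ 25749 → quotient 6, remainder 13277
25749 ÷ 13277 → quotient 1, remainder 12472
13277 ÷ 12472 → quotient 1, remainder 805
12472 ÷ 805 → quotient 15, remainder 397

15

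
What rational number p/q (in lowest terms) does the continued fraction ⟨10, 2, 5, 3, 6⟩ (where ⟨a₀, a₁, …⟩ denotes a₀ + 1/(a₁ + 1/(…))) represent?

2311/221

Collapse the nested fraction from the inside out:
Start with 6.
3 + 1/(6/1) = 3 + 1/6 = 19/6
5 + 1/(19/6) = 5 + 6/19 = 101/19
2 + 1/(101/19) = 2 + 19/101 = 221/101
10 + 1/(221/101) = 10 + 101/221 = 2311/221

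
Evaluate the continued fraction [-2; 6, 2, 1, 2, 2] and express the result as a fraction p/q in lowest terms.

-223/121

Start with 2.
2 + 1/(2/1) = 2 + 1/2 = 5/2
1 + 1/(5/2) = 1 + 2/5 = 7/5
2 + 1/(7/5) = 2 + 5/7 = 19/7
6 + 1/(19/7) = 6 + 7/19 = 121/19
-2 + 1/(121/19) = -2 + 19/121 = -223/121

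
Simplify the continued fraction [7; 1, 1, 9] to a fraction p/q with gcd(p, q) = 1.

143/19

Work from the innermost term outward:
Start with 9.
1 + 1/(9/1) = 1 + 1/9 = 10/9
1 + 1/(10/9) = 1 + 9/10 = 19/10
7 + 1/(19/10) = 7 + 10/19 = 143/19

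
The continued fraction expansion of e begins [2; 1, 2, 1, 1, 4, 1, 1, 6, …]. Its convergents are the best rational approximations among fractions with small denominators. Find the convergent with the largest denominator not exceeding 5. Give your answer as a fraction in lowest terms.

List convergents until the denominator exceeds the bound:
a_0 = 2: 2/1  (≤ bound)
a_1 = 1: 3/1  (≤ bound)
a_2 = 2: 8/3  (≤ bound)
a_3 = 1: 11/4  (≤ bound)
a_4 = 1: 19/7  (> 5, stop)

11/4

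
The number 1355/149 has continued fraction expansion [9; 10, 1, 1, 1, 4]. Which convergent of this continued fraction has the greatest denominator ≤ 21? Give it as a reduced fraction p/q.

a_0 = 9: 9/1  (≤ bound)
a_1 = 10: 91/10  (≤ bound)
a_2 = 1: 100/11  (≤ bound)
a_3 = 1: 191/21  (≤ bound)
a_4 = 1: 291/32  (> 21, stop)

191/21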